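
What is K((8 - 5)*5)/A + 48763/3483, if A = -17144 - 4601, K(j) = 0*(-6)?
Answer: 48763/3483 ≈ 14.000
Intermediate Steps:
K(j) = 0
A = -21745
K((8 - 5)*5)/A + 48763/3483 = 0/(-21745) + 48763/3483 = 0*(-1/21745) + 48763*(1/3483) = 0 + 48763/3483 = 48763/3483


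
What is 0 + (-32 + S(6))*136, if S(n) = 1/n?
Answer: -12988/3 ≈ -4329.3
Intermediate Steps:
S(n) = 1/n
0 + (-32 + S(6))*136 = 0 + (-32 + 1/6)*136 = 0 + (-32 + ⅙)*136 = 0 - 191/6*136 = 0 - 12988/3 = -12988/3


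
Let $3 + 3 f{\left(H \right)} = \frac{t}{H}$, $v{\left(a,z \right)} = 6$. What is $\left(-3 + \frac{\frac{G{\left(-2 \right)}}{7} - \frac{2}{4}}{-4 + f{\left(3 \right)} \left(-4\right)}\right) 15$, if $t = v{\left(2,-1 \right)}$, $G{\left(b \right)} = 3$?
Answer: $- \frac{4995}{112} \approx -44.598$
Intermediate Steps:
$t = 6$
$f{\left(H \right)} = -1 + \frac{2}{H}$ ($f{\left(H \right)} = -1 + \frac{6 \frac{1}{H}}{3} = -1 + \frac{2}{H}$)
$\left(-3 + \frac{\frac{G{\left(-2 \right)}}{7} - \frac{2}{4}}{-4 + f{\left(3 \right)} \left(-4\right)}\right) 15 = \left(-3 + \frac{\frac{3}{7} - \frac{2}{4}}{-4 + \frac{2 - 3}{3} \left(-4\right)}\right) 15 = \left(-3 + \frac{3 \cdot \frac{1}{7} - \frac{1}{2}}{-4 + \frac{2 - 3}{3} \left(-4\right)}\right) 15 = \left(-3 + \frac{\frac{3}{7} - \frac{1}{2}}{-4 + \frac{1}{3} \left(-1\right) \left(-4\right)}\right) 15 = \left(-3 - \frac{1}{14 \left(-4 - - \frac{4}{3}\right)}\right) 15 = \left(-3 - \frac{1}{14 \left(-4 + \frac{4}{3}\right)}\right) 15 = \left(-3 - \frac{1}{14 \left(- \frac{8}{3}\right)}\right) 15 = \left(-3 - - \frac{3}{112}\right) 15 = \left(-3 + \frac{3}{112}\right) 15 = \left(- \frac{333}{112}\right) 15 = - \frac{4995}{112}$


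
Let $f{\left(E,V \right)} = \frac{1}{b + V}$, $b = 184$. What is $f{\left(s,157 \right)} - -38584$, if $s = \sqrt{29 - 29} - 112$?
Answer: $\frac{13157145}{341} \approx 38584.0$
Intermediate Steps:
$s = -112$ ($s = \sqrt{0} - 112 = 0 - 112 = -112$)
$f{\left(E,V \right)} = \frac{1}{184 + V}$
$f{\left(s,157 \right)} - -38584 = \frac{1}{184 + 157} - -38584 = \frac{1}{341} + 38584 = \frac{13157145}{341}$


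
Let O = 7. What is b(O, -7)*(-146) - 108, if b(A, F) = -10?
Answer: 1352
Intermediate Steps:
b(O, -7)*(-146) - 108 = -10*(-146) - 108 = 1460 - 108 = 1352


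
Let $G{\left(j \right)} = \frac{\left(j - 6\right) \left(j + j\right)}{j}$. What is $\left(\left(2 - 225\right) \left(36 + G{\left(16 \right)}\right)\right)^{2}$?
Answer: $155950144$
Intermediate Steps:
$G{\left(j \right)} = -12 + 2 j$ ($G{\left(j \right)} = \frac{\left(-6 + j\right) 2 j}{j} = \frac{2 j \left(-6 + j\right)}{j} = -12 + 2 j$)
$\left(\left(2 - 225\right) \left(36 + G{\left(16 \right)}\right)\right)^{2} = \left(\left(2 - 225\right) \left(36 + \left(-12 + 2 \cdot 16\right)\right)\right)^{2} = \left(- 223 \left(36 + \left(-12 + 32\right)\right)\right)^{2} = \left(- 223 \left(36 + 20\right)\right)^{2} = \left(\left(-223\right) 56\right)^{2} = \left(-12488\right)^{2} = 155950144$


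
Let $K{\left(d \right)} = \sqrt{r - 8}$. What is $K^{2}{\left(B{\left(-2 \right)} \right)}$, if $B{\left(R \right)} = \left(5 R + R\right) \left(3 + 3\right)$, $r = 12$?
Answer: $4$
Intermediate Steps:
$B{\left(R \right)} = 36 R$ ($B{\left(R \right)} = 6 R 6 = 36 R$)
$K{\left(d \right)} = 2$ ($K{\left(d \right)} = \sqrt{12 - 8} = \sqrt{4} = 2$)
$K^{2}{\left(B{\left(-2 \right)} \right)} = 2^{2} = 4$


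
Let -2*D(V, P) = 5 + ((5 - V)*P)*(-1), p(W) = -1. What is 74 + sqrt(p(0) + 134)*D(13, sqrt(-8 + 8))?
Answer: 74 - 5*sqrt(133)/2 ≈ 45.169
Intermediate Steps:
D(V, P) = -5/2 + P*(5 - V)/2 (D(V, P) = -(5 + ((5 - V)*P)*(-1))/2 = -(5 + (P*(5 - V))*(-1))/2 = -(5 - P*(5 - V))/2 = -5/2 + P*(5 - V)/2)
74 + sqrt(p(0) + 134)*D(13, sqrt(-8 + 8)) = 74 + sqrt(-1 + 134)*(-5/2 + 5*sqrt(-8 + 8)/2 - 1/2*sqrt(-8 + 8)*13) = 74 + sqrt(133)*(-5/2 + 5*sqrt(0)/2 - 1/2*sqrt(0)*13) = 74 + sqrt(133)*(-5/2 + (5/2)*0 - 1/2*0*13) = 74 + sqrt(133)*(-5/2 + 0 + 0) = 74 + sqrt(133)*(-5/2) = 74 - 5*sqrt(133)/2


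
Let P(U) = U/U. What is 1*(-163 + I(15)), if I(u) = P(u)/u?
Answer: -2444/15 ≈ -162.93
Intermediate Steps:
P(U) = 1
I(u) = 1/u
1*(-163 + I(15)) = 1*(-163 + 1/15) = 1*(-2444/15) = -2444/15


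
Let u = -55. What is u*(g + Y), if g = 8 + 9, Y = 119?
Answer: -7480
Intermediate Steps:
g = 17
u*(g + Y) = -55*(17 + 119) = -55*136 = -7480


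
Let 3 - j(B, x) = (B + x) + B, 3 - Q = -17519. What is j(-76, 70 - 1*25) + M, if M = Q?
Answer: 17632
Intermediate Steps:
Q = 17522 (Q = 3 - 1*(-17519) = 3 + 17519 = 17522)
M = 17522
j(B, x) = 3 - x - 2*B (j(B, x) = 3 - ((B + x) + B) = 3 - (x + 2*B) = 3 + (-x - 2*B) = 3 - x - 2*B)
j(-76, 70 - 1*25) + M = (3 - (70 - 1*25) - 2*(-76)) + 17522 = (3 - (70 - 25) + 152) + 17522 = (3 - 1*45 + 152) + 17522 = (3 - 45 + 152) + 17522 = 110 + 17522 = 17632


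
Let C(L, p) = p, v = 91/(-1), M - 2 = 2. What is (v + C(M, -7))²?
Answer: 9604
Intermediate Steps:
M = 4 (M = 2 + 2 = 4)
v = -91 (v = 91*(-1) = -91)
(v + C(M, -7))² = (-91 - 7)² = (-98)² = 9604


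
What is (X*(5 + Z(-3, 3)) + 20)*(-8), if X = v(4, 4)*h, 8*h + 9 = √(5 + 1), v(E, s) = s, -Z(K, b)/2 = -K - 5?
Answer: 164 - 36*√6 ≈ 75.818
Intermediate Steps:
Z(K, b) = 10 + 2*K (Z(K, b) = -2*(-K - 5) = -2*(-5 - K) = 10 + 2*K)
h = -9/8 + √6/8 (h = -9/8 + √(5 + 1)/8 = -9/8 + √6/8 ≈ -0.81881)
X = -9/2 + √6/2 (X = 4*(-9/8 + √6/8) = -9/2 + √6/2 ≈ -3.2753)
(X*(5 + Z(-3, 3)) + 20)*(-8) = ((-9/2 + √6/2)*(5 + (10 + 2*(-3))) + 20)*(-8) = ((-9/2 + √6/2)*(5 + (10 - 6)) + 20)*(-8) = ((-9/2 + √6/2)*(5 + 4) + 20)*(-8) = ((-9/2 + √6/2)*9 + 20)*(-8) = ((-81/2 + 9*√6/2) + 20)*(-8) = (-41/2 + 9*√6/2)*(-8) = 164 - 36*√6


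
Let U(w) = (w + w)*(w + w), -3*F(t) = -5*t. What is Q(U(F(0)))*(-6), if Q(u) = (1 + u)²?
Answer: -6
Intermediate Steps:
F(t) = 5*t/3 (F(t) = -(-5)*t/3 = 5*t/3)
U(w) = 4*w² (U(w) = (2*w)*(2*w) = 4*w²)
Q(U(F(0)))*(-6) = (1 + 4*((5/3)*0)²)²*(-6) = (1 + 4*0²)²*(-6) = (1 + 4*0)²*(-6) = (1 + 0)²*(-6) = 1²*(-6) = 1*(-6) = -6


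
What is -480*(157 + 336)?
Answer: -236640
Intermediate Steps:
-480*(157 + 336) = -480*493 = -236640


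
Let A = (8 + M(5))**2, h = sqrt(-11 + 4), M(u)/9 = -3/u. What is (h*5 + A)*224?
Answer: 37856/25 + 1120*I*sqrt(7) ≈ 1514.2 + 2963.2*I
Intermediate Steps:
M(u) = -27/u (M(u) = 9*(-3/u) = -27/u)
h = I*sqrt(7) (h = sqrt(-7) = I*sqrt(7) ≈ 2.6458*I)
A = 169/25 (A = (8 - 27/5)**2 = (13/5)**2 = 169/25 ≈ 6.7600)
(h*5 + A)*224 = ((I*sqrt(7))*5 + 169/25)*224 = (5*I*sqrt(7) + 169/25)*224 = (169/25 + 5*I*sqrt(7))*224 = 37856/25 + 1120*I*sqrt(7)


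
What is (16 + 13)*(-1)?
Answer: -29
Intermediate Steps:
(16 + 13)*(-1) = 29*(-1) = -29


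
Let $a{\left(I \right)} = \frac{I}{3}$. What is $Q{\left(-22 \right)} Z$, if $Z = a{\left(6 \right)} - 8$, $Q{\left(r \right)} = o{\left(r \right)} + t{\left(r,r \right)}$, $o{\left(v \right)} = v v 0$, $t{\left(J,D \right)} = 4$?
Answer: $-24$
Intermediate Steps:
$a{\left(I \right)} = \frac{I}{3}$ ($a{\left(I \right)} = I \frac{1}{3} = \frac{I}{3}$)
$o{\left(v \right)} = 0$ ($o{\left(v \right)} = v^{2} \cdot 0 = 0$)
$Q{\left(r \right)} = 4$ ($Q{\left(r \right)} = 0 + 4 = 4$)
$Z = -6$ ($Z = \frac{1}{3} \cdot 6 - 8 = 2 - 8 = -6$)
$Q{\left(-22 \right)} Z = 4 \left(-6\right) = -24$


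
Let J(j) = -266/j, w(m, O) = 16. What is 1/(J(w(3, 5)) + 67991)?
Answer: 8/543795 ≈ 1.4711e-5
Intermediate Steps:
1/(J(w(3, 5)) + 67991) = 1/(-266/16 + 67991) = 1/(-266*1/16 + 67991) = 1/(-133/8 + 67991) = 1/(543795/8) = 8/543795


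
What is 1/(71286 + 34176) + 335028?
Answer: 35332722937/105462 ≈ 3.3503e+5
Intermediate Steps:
1/(71286 + 34176) + 335028 = 1/105462 + 335028 = 35332722937/105462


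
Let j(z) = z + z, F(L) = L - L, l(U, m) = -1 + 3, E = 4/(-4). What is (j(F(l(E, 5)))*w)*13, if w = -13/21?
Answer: 0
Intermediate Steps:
E = -1 (E = 4*(-¼) = -1)
l(U, m) = 2
w = -13/21 (w = -13*1/21 = -13/21 ≈ -0.61905)
F(L) = 0
j(z) = 2*z
(j(F(l(E, 5)))*w)*13 = ((2*0)*(-13/21))*13 = (0*(-13/21))*13 = 0*13 = 0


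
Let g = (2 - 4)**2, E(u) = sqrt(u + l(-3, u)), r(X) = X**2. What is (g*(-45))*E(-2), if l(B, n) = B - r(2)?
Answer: -540*I ≈ -540.0*I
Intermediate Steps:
l(B, n) = -4 + B (l(B, n) = B - 1*2**2 = B - 1*4 = B - 4 = -4 + B)
E(u) = sqrt(-7 + u) (E(u) = sqrt(u + (-4 - 3)) = sqrt(u - 7) = sqrt(-7 + u))
g = 4 (g = (-2)**2 = 4)
(g*(-45))*E(-2) = (4*(-45))*sqrt(-7 - 2) = -540*I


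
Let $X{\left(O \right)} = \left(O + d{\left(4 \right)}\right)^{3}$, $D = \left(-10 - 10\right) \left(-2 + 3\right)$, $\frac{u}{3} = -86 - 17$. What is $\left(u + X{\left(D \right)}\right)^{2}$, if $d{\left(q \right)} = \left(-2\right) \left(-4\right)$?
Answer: $4149369$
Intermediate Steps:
$u = -309$ ($u = 3 \left(-86 - 17\right) = 3 \left(-103\right) = -309$)
$d{\left(q \right)} = 8$
$D = -20$ ($D = \left(-20\right) 1 = -20$)
$X{\left(O \right)} = \left(8 + O\right)^{3}$ ($X{\left(O \right)} = \left(O + 8\right)^{3} = \left(8 + O\right)^{3}$)
$\left(u + X{\left(D \right)}\right)^{2} = \left(-309 + \left(8 - 20\right)^{3}\right)^{2} = \left(-309 + \left(-12\right)^{3}\right)^{2} = \left(-309 - 1728\right)^{2} = \left(-2037\right)^{2} = 4149369$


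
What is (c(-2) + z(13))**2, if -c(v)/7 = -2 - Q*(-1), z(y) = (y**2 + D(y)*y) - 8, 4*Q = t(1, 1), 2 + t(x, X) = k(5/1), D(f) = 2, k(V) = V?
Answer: 613089/16 ≈ 38318.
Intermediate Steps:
t(x, X) = 3 (t(x, X) = -2 + 5/1 = -2 + 5*1 = -2 + 5 = 3)
Q = 3/4 (Q = (1/4)*3 = 3/4 ≈ 0.75000)
z(y) = -8 + y**2 + 2*y (z(y) = (y**2 + 2*y) - 8 = -8 + y**2 + 2*y)
c(v) = 35/4 (c(v) = -7*(-2 - 3*(-1)/4) = -7*(-2 - 1*(-3/4)) = -7*(-2 + 3/4) = -7*(-5/4) = 35/4)
(c(-2) + z(13))**2 = (35/4 + (-8 + 13**2 + 2*13))**2 = (35/4 + (-8 + 169 + 26))**2 = (35/4 + 187)**2 = (783/4)**2 = 613089/16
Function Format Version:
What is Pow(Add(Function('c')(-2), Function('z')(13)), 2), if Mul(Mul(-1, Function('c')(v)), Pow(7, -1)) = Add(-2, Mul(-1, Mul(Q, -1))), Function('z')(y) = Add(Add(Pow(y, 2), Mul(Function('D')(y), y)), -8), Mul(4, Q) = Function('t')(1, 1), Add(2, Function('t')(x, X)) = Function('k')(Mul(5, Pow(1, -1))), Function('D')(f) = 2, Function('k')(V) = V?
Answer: Rational(613089, 16) ≈ 38318.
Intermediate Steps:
Function('t')(x, X) = 3 (Function('t')(x, X) = Add(-2, Mul(5, Pow(1, -1))) = Add(-2, Mul(5, 1)) = Add(-2, 5) = 3)
Q = Rational(3, 4) (Q = Mul(Rational(1, 4), 3) = Rational(3, 4) ≈ 0.75000)
Function('z')(y) = Add(-8, Pow(y, 2), Mul(2, y)) (Function('z')(y) = Add(Add(Pow(y, 2), Mul(2, y)), -8) = Add(-8, Pow(y, 2), Mul(2, y)))
Function('c')(v) = Rational(35, 4) (Function('c')(v) = Mul(-7, Add(-2, Mul(-1, Mul(Rational(3, 4), -1)))) = Mul(-7, Add(-2, Mul(-1, Rational(-3, 4)))) = Mul(-7, Add(-2, Rational(3, 4))) = Mul(-7, Rational(-5, 4)) = Rational(35, 4))
Pow(Add(Function('c')(-2), Function('z')(13)), 2) = Pow(Add(Rational(35, 4), Add(-8, Pow(13, 2), Mul(2, 13))), 2) = Pow(Add(Rational(35, 4), Add(-8, 169, 26)), 2) = Pow(Add(Rational(35, 4), 187), 2) = Pow(Rational(783, 4), 2) = Rational(613089, 16)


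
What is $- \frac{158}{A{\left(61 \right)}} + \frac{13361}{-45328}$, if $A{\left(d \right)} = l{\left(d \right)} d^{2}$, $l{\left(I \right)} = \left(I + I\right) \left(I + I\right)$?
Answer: $- \frac{184996072057}{627604280848} \approx -0.29477$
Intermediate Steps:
$l{\left(I \right)} = 4 I^{2}$ ($l{\left(I \right)} = 2 I 2 I = 4 I^{2}$)
$A{\left(d \right)} = 4 d^{4}$ ($A{\left(d \right)} = 4 d^{2} d^{2} = 4 d^{4}$)
$- \frac{158}{A{\left(61 \right)}} + \frac{13361}{-45328} = - \frac{158}{4 \cdot 61^{4}} + \frac{13361}{-45328} = - \frac{158}{4 \cdot 13845841} + 13361 \left(- \frac{1}{45328}\right) = - \frac{158}{55383364} - \frac{13361}{45328} = \left(-158\right) \frac{1}{55383364} - \frac{13361}{45328} = - \frac{79}{27691682} - \frac{13361}{45328} = - \frac{184996072057}{627604280848}$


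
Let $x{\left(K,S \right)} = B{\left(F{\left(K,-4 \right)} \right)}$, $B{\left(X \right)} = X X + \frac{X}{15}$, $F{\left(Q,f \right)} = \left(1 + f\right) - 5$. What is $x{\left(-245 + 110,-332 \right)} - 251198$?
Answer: $- \frac{3767018}{15} \approx -2.5113 \cdot 10^{5}$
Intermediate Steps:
$F{\left(Q,f \right)} = -4 + f$
$B{\left(X \right)} = X^{2} + \frac{X}{15}$ ($B{\left(X \right)} = X^{2} + X \frac{1}{15} = X^{2} + \frac{X}{15}$)
$x{\left(K,S \right)} = \frac{952}{15}$ ($x{\left(K,S \right)} = \left(-4 - 4\right) \left(\frac{1}{15} - 8\right) = - 8 \left(\frac{1}{15} - 8\right) = \left(-8\right) \left(- \frac{119}{15}\right) = \frac{952}{15}$)
$x{\left(-245 + 110,-332 \right)} - 251198 = \frac{952}{15} - 251198 = - \frac{3767018}{15}$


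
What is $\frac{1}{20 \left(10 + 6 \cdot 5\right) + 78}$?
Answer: $\frac{1}{878} \approx 0.001139$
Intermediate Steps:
$\frac{1}{20 \left(10 + 6 \cdot 5\right) + 78} = \frac{1}{20 \left(10 + 30\right) + 78} = \frac{1}{20 \cdot 40 + 78} = \frac{1}{800 + 78} = \frac{1}{878}$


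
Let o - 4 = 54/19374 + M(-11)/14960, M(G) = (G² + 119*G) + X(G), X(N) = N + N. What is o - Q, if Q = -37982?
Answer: 16681289689/439144 ≈ 37986.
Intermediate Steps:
X(N) = 2*N
M(G) = G² + 121*G (M(G) = (G² + 119*G) + 2*G = G² + 121*G)
o = 1722281/439144 (o = 4 + (54/19374 - 11*(121 - 11)/14960) = 4 + (54*(1/19374) - 11*110*(1/14960)) = 4 + (9/3229 - 1210*1/14960) = 4 + (9/3229 - 11/136) = 4 - 34295/439144 = 1722281/439144 ≈ 3.9219)
o - Q = 1722281/439144 - 1*(-37982) = 1722281/439144 + 37982 = 16681289689/439144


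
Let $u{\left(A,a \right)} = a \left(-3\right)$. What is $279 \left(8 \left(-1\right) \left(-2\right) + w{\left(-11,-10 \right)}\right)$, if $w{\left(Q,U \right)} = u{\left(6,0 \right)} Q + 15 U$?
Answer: $-37386$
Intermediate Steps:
$u{\left(A,a \right)} = - 3 a$
$w{\left(Q,U \right)} = 15 U$ ($w{\left(Q,U \right)} = \left(-3\right) 0 Q + 15 U = 0 Q + 15 U = 0 + 15 U = 15 U$)
$279 \left(8 \left(-1\right) \left(-2\right) + w{\left(-11,-10 \right)}\right) = 279 \left(8 \left(-1\right) \left(-2\right) + 15 \left(-10\right)\right) = 279 \left(\left(-8\right) \left(-2\right) - 150\right) = 279 \left(16 - 150\right) = 279 \left(-134\right) = -37386$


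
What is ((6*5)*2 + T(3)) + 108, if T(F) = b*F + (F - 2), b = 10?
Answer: 199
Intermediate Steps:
T(F) = -2 + 11*F (T(F) = 10*F + (F - 2) = 10*F + (-2 + F) = -2 + 11*F)
((6*5)*2 + T(3)) + 108 = ((6*5)*2 + (-2 + 11*3)) + 108 = (30*2 + (-2 + 33)) + 108 = (60 + 31) + 108 = 91 + 108 = 199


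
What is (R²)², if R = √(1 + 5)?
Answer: 36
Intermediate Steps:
R = √6 ≈ 2.4495
(R²)² = ((√6)²)² = 6² = 36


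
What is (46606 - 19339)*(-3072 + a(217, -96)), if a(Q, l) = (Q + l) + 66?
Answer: -78665295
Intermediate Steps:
a(Q, l) = 66 + Q + l
(46606 - 19339)*(-3072 + a(217, -96)) = (46606 - 19339)*(-3072 + (66 + 217 - 96)) = 27267*(-3072 + 187) = 27267*(-2885) = -78665295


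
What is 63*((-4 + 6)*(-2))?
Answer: -252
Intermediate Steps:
63*((-4 + 6)*(-2)) = 63*(2*(-2)) = 63*(-4) = -252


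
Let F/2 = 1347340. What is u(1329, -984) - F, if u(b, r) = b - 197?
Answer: -2693548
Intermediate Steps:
F = 2694680 (F = 2*1347340 = 2694680)
u(b, r) = -197 + b
u(1329, -984) - F = (-197 + 1329) - 1*2694680 = 1132 - 2694680 = -2693548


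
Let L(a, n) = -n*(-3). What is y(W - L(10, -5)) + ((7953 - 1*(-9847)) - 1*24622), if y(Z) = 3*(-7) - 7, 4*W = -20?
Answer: -6850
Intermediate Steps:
W = -5 (W = (¼)*(-20) = -5)
L(a, n) = 3*n
y(Z) = -28 (y(Z) = -21 - 7 = -28)
y(W - L(10, -5)) + ((7953 - 1*(-9847)) - 1*24622) = -28 + ((7953 - 1*(-9847)) - 1*24622) = -28 + ((7953 + 9847) - 24622) = -28 + (17800 - 24622) = -28 - 6822 = -6850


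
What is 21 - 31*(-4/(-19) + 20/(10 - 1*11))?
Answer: 12055/19 ≈ 634.47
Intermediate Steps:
21 - 31*(-4/(-19) + 20/(10 - 1*11)) = 21 - 31*(-4*(-1/19) + 20/(10 - 11)) = 21 - 31*(4/19 + 20/(-1)) = 21 - 31*(4/19 + 20*(-1)) = 21 - 31*(4/19 - 20) = 21 - 31*(-376/19) = 21 + 11656/19 = 12055/19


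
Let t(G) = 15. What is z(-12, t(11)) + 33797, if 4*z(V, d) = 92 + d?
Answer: 135295/4 ≈ 33824.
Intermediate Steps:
z(V, d) = 23 + d/4 (z(V, d) = (92 + d)/4 = 23 + d/4)
z(-12, t(11)) + 33797 = (23 + (¼)*15) + 33797 = (23 + 15/4) + 33797 = 107/4 + 33797 = 135295/4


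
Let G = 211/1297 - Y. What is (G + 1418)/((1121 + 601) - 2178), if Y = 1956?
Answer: 232525/197144 ≈ 1.1795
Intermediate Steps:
G = -2536721/1297 (G = 211/1297 - 1*1956 = 211*(1/1297) - 1956 = 211/1297 - 1956 = -2536721/1297 ≈ -1955.8)
(G + 1418)/((1121 + 601) - 2178) = (-2536721/1297 + 1418)/((1121 + 601) - 2178) = -697575/(1297*(1722 - 2178)) = -697575/1297/(-456) = -697575/1297*(-1/456) = 232525/197144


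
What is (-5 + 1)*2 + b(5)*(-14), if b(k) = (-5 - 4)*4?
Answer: 496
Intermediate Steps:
b(k) = -36 (b(k) = -9*4 = -36)
(-5 + 1)*2 + b(5)*(-14) = (-5 + 1)*2 - 36*(-14) = -4*2 + 504 = -8 + 504 = 496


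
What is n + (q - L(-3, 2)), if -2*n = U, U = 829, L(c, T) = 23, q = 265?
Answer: -345/2 ≈ -172.50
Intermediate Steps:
n = -829/2 (n = -½*829 = -829/2 ≈ -414.50)
n + (q - L(-3, 2)) = -829/2 + (265 - 1*23) = -829/2 + (265 - 23) = -829/2 + 242 = -345/2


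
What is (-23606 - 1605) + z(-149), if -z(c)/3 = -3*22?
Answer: -25013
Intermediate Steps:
z(c) = 198 (z(c) = -(-9)*22 = -3*(-66) = 198)
(-23606 - 1605) + z(-149) = (-23606 - 1605) + 198 = -25211 + 198 = -25013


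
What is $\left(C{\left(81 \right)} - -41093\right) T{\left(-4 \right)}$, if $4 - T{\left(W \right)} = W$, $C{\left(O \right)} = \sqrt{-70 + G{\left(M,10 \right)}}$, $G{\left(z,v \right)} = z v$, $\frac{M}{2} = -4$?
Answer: $328744 + 40 i \sqrt{6} \approx 3.2874 \cdot 10^{5} + 97.98 i$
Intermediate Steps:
$M = -8$ ($M = 2 \left(-4\right) = -8$)
$G{\left(z,v \right)} = v z$
$C{\left(O \right)} = 5 i \sqrt{6}$ ($C{\left(O \right)} = \sqrt{-70 + 10 \left(-8\right)} = \sqrt{-70 - 80} = \sqrt{-150} = 5 i \sqrt{6}$)
$T{\left(W \right)} = 4 - W$
$\left(C{\left(81 \right)} - -41093\right) T{\left(-4 \right)} = \left(5 i \sqrt{6} - -41093\right) \left(4 - -4\right) = \left(5 i \sqrt{6} + 41093\right) \left(4 + 4\right) = \left(41093 + 5 i \sqrt{6}\right) 8 = 328744 + 40 i \sqrt{6}$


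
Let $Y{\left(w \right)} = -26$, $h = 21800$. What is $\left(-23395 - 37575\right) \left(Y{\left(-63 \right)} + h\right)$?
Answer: $-1327560780$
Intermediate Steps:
$\left(-23395 - 37575\right) \left(Y{\left(-63 \right)} + h\right) = \left(-23395 - 37575\right) \left(-26 + 21800\right) = \left(-60970\right) 21774 = -1327560780$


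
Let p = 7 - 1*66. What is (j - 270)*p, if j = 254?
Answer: 944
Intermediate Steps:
p = -59 (p = 7 - 66 = -59)
(j - 270)*p = (254 - 270)*(-59) = -16*(-59) = 944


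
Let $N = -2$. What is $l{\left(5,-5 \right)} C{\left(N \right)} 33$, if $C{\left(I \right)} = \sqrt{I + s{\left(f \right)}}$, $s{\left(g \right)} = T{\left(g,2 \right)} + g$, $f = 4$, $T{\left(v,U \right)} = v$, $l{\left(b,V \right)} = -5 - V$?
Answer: $0$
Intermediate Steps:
$s{\left(g \right)} = 2 g$ ($s{\left(g \right)} = g + g = 2 g$)
$C{\left(I \right)} = \sqrt{8 + I}$ ($C{\left(I \right)} = \sqrt{I + 2 \cdot 4} = \sqrt{I + 8} = \sqrt{8 + I}$)
$l{\left(5,-5 \right)} C{\left(N \right)} 33 = \left(-5 - -5\right) \sqrt{8 - 2} \cdot 33 = \left(-5 + 5\right) \sqrt{6} \cdot 33 = 0 \sqrt{6} \cdot 33 = 0 \cdot 33 = 0$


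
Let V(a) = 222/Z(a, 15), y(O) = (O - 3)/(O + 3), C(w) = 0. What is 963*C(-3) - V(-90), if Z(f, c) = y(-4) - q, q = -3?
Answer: -111/5 ≈ -22.200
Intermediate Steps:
y(O) = (-3 + O)/(3 + O)
Z(f, c) = 10 (Z(f, c) = (-3 - 4)/(3 - 4) - 1*(-3) = -7/(-1) + 3 = -1*(-7) + 3 = 7 + 3 = 10)
V(a) = 111/5 (V(a) = 222/10 = 222*(1/10) = 111/5)
963*C(-3) - V(-90) = 963*0 - 1*111/5 = 0 - 111/5 = -111/5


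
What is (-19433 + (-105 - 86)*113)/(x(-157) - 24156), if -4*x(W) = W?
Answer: 164064/96467 ≈ 1.7007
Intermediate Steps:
x(W) = -W/4
(-19433 + (-105 - 86)*113)/(x(-157) - 24156) = (-19433 + (-105 - 86)*113)/(-1/4*(-157) - 24156) = (-19433 - 191*113)/(157/4 - 24156) = (-19433 - 21583)/(-96467/4) = -41016*(-4/96467) = 164064/96467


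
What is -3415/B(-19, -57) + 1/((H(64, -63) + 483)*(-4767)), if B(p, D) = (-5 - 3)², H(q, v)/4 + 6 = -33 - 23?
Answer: -3825636739/71695680 ≈ -53.359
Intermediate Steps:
H(q, v) = -248 (H(q, v) = -24 + 4*(-33 - 23) = -24 + 4*(-56) = -24 - 224 = -248)
B(p, D) = 64 (B(p, D) = (-8)² = 64)
-3415/B(-19, -57) + 1/((H(64, -63) + 483)*(-4767)) = -3415/64 + 1/((-248 + 483)*(-4767)) = -3415*1/64 - 1/4767/235 = -3415/64 + (1/235)*(-1/4767) = -3415/64 - 1/1120245 = -3825636739/71695680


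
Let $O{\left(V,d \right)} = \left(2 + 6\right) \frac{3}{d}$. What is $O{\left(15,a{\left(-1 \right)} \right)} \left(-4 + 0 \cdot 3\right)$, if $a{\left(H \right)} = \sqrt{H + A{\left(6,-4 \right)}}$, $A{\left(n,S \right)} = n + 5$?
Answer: $- \frac{48 \sqrt{10}}{5} \approx -30.358$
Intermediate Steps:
$A{\left(n,S \right)} = 5 + n$
$a{\left(H \right)} = \sqrt{11 + H}$ ($a{\left(H \right)} = \sqrt{H + \left(5 + 6\right)} = \sqrt{H + 11} = \sqrt{11 + H}$)
$O{\left(V,d \right)} = \frac{24}{d}$ ($O{\left(V,d \right)} = 8 \frac{3}{d} = \frac{24}{d}$)
$O{\left(15,a{\left(-1 \right)} \right)} \left(-4 + 0 \cdot 3\right) = \frac{24}{\sqrt{11 - 1}} \left(-4 + 0 \cdot 3\right) = \frac{24}{\sqrt{10}} \left(-4 + 0\right) = 24 \frac{\sqrt{10}}{10} \left(-4\right) = \frac{12 \sqrt{10}}{5} \left(-4\right) = - \frac{48 \sqrt{10}}{5}$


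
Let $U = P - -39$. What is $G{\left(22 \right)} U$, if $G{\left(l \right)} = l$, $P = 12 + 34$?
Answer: $1870$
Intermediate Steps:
$P = 46$
$U = 85$ ($U = 46 - -39 = 46 + 39 = 85$)
$G{\left(22 \right)} U = 22 \cdot 85 = 1870$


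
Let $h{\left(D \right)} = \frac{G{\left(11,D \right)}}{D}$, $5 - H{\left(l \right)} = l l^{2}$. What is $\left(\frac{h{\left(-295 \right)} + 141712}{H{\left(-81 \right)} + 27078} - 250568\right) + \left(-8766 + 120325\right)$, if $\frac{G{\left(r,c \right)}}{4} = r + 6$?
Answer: $- \frac{5725929424062}{41191145} \approx -1.3901 \cdot 10^{5}$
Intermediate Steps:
$G{\left(r,c \right)} = 24 + 4 r$ ($G{\left(r,c \right)} = 4 \left(r + 6\right) = 4 \left(6 + r\right) = 24 + 4 r$)
$H{\left(l \right)} = 5 - l^{3}$ ($H{\left(l \right)} = 5 - l l^{2} = 5 - l^{3}$)
$h{\left(D \right)} = \frac{68}{D}$ ($h{\left(D \right)} = \frac{24 + 4 \cdot 11}{D} = \frac{24 + 44}{D} = \frac{68}{D}$)
$\left(\frac{h{\left(-295 \right)} + 141712}{H{\left(-81 \right)} + 27078} - 250568\right) + \left(-8766 + 120325\right) = \left(\frac{\frac{68}{-295} + 141712}{\left(5 - \left(-81\right)^{3}\right) + 27078} - 250568\right) + \left(-8766 + 120325\right) = \left(\frac{68 \left(- \frac{1}{295}\right) + 141712}{\left(5 - -531441\right) + 27078} - 250568\right) + 111559 = \left(\frac{- \frac{68}{295} + 141712}{\left(5 + 531441\right) + 27078} - 250568\right) + 111559 = \left(\frac{41804972}{295 \left(531446 + 27078\right)} - 250568\right) + 111559 = \left(\frac{41804972}{295 \cdot 558524} - 250568\right) + 111559 = \left(\frac{41804972}{295} \cdot \frac{1}{558524} - 250568\right) + 111559 = \left(\frac{10451243}{41191145} - 250568\right) + 111559 = - \frac{10321172369117}{41191145} + 111559 = - \frac{5725929424062}{41191145}$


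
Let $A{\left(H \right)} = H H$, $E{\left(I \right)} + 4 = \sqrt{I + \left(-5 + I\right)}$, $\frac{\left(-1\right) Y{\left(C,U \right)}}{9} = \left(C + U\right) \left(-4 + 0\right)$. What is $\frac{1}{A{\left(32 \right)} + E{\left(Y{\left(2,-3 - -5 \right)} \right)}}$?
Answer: $\frac{1020}{1040117} - \frac{\sqrt{283}}{1040117} \approx 0.00096449$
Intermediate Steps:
$Y{\left(C,U \right)} = 36 C + 36 U$ ($Y{\left(C,U \right)} = - 9 \left(C + U\right) \left(-4 + 0\right) = - 9 \left(C + U\right) \left(-4\right) = - 9 \left(- 4 C - 4 U\right) = 36 C + 36 U$)
$E{\left(I \right)} = -4 + \sqrt{-5 + 2 I}$ ($E{\left(I \right)} = -4 + \sqrt{I + \left(-5 + I\right)} = -4 + \sqrt{-5 + 2 I}$)
$A{\left(H \right)} = H^{2}$
$\frac{1}{A{\left(32 \right)} + E{\left(Y{\left(2,-3 - -5 \right)} \right)}} = \frac{1}{32^{2} - \left(4 - \sqrt{-5 + 2 \left(36 \cdot 2 + 36 \left(-3 - -5\right)\right)}\right)} = \frac{1}{1024 - \left(4 - \sqrt{-5 + 2 \left(72 + 36 \left(-3 + 5\right)\right)}\right)} = \frac{1}{1024 - \left(4 - \sqrt{-5 + 2 \left(72 + 36 \cdot 2\right)}\right)} = \frac{1}{1024 - \left(4 - \sqrt{-5 + 2 \left(72 + 72\right)}\right)} = \frac{1}{1024 - \left(4 - \sqrt{-5 + 2 \cdot 144}\right)} = \frac{1}{1024 - \left(4 - \sqrt{-5 + 288}\right)} = \frac{1}{1024 - \left(4 - \sqrt{283}\right)} = \frac{1}{1020 + \sqrt{283}}$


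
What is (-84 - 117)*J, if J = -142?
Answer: 28542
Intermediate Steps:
(-84 - 117)*J = (-84 - 117)*(-142) = -201*(-142) = 28542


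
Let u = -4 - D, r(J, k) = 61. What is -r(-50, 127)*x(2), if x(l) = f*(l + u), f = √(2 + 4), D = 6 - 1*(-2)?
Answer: 610*√6 ≈ 1494.2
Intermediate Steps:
D = 8 (D = 6 + 2 = 8)
u = -12 (u = -4 - 1*8 = -4 - 8 = -12)
f = √6 ≈ 2.4495
x(l) = √6*(-12 + l) (x(l) = √6*(l - 12) = √6*(-12 + l))
-r(-50, 127)*x(2) = -61*√6*(-12 + 2) = -61*√6*(-10) = -61*(-10*√6) = -(-610)*√6 = 610*√6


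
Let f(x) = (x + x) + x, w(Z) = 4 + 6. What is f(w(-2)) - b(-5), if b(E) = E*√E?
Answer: 30 + 5*I*√5 ≈ 30.0 + 11.18*I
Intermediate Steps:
w(Z) = 10
f(x) = 3*x (f(x) = 2*x + x = 3*x)
b(E) = E^(3/2)
f(w(-2)) - b(-5) = 3*10 - (-5)^(3/2) = 30 - (-5)*I*√5 = 30 + 5*I*√5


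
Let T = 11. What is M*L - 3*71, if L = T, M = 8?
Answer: -125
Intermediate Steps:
L = 11
M*L - 3*71 = 8*11 - 3*71 = 88 - 213 = -125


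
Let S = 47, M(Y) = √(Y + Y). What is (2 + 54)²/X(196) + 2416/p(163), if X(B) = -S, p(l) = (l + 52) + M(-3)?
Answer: 16*(-196*√6 + 35043*I)/(47*(√6 - 215*I)) ≈ -55.488 - 0.12801*I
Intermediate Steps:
M(Y) = √2*√Y (M(Y) = √(2*Y) = √2*√Y)
p(l) = 52 + l + I*√6 (p(l) = (l + 52) + √2*√(-3) = (52 + l) + √2*(I*√3) = (52 + l) + I*√6 = 52 + l + I*√6)
X(B) = -47 (X(B) = -1*47 = -47)
(2 + 54)²/X(196) + 2416/p(163) = (2 + 54)²/(-47) + 2416/(52 + 163 + I*√6) = 56²*(-1/47) + 2416/(215 + I*√6) = 3136*(-1/47) + 2416/(215 + I*√6) = -3136/47 + 2416/(215 + I*√6)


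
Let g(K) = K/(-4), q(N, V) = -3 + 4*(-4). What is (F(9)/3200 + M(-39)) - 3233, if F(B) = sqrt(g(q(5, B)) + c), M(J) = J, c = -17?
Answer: -3272 + 7*I/6400 ≈ -3272.0 + 0.0010937*I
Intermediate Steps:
q(N, V) = -19 (q(N, V) = -3 - 16 = -19)
g(K) = -K/4 (g(K) = K*(-1/4) = -K/4)
F(B) = 7*I/2 (F(B) = sqrt(-1/4*(-19) - 17) = sqrt(19/4 - 17) = sqrt(-49/4) = 7*I/2)
(F(9)/3200 + M(-39)) - 3233 = ((7*I/2)/3200 - 39) - 3233 = ((7*I/2)*(1/3200) - 39) - 3233 = (7*I/6400 - 39) - 3233 = (-39 + 7*I/6400) - 3233 = -3272 + 7*I/6400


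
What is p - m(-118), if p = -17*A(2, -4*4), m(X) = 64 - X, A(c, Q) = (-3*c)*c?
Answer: 22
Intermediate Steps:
A(c, Q) = -3*c²
p = 204 (p = -(-51)*2² = -(-51)*4 = -17*(-12) = 204)
p - m(-118) = 204 - (64 - 1*(-118)) = 204 - (64 + 118) = 204 - 1*182 = 204 - 182 = 22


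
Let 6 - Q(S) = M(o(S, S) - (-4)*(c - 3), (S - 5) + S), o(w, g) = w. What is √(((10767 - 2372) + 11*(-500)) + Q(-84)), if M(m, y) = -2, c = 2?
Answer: √2903 ≈ 53.880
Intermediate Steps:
Q(S) = 8 (Q(S) = 6 - 1*(-2) = 6 + 2 = 8)
√(((10767 - 2372) + 11*(-500)) + Q(-84)) = √(((10767 - 2372) + 11*(-500)) + 8) = √((8395 - 5500) + 8) = √(2895 + 8) = √2903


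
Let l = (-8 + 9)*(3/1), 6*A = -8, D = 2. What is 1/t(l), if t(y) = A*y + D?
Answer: -½ ≈ -0.50000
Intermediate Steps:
A = -4/3 (A = (⅙)*(-8) = -4/3 ≈ -1.3333)
l = 3 (l = 1*(3*1) = 1*3 = 3)
t(y) = 2 - 4*y/3 (t(y) = -4*y/3 + 2 = 2 - 4*y/3)
1/t(l) = 1/(2 - 4/3*3) = 1/(2 - 4) = 1/(-2) = -½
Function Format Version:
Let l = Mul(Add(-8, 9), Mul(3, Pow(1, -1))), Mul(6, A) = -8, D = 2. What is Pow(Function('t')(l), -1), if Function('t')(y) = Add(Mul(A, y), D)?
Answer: Rational(-1, 2) ≈ -0.50000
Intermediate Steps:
A = Rational(-4, 3) (A = Mul(Rational(1, 6), -8) = Rational(-4, 3) ≈ -1.3333)
l = 3 (l = Mul(1, Mul(3, 1)) = Mul(1, 3) = 3)
Function('t')(y) = Add(2, Mul(Rational(-4, 3), y)) (Function('t')(y) = Add(Mul(Rational(-4, 3), y), 2) = Add(2, Mul(Rational(-4, 3), y)))
Pow(Function('t')(l), -1) = Pow(Add(2, Mul(Rational(-4, 3), 3)), -1) = Pow(Add(2, -4), -1) = Pow(-2, -1) = Rational(-1, 2)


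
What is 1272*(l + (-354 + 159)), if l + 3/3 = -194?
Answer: -496080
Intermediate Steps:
l = -195 (l = -1 - 194 = -195)
1272*(l + (-354 + 159)) = 1272*(-195 + (-354 + 159)) = 1272*(-195 - 195) = 1272*(-390) = -496080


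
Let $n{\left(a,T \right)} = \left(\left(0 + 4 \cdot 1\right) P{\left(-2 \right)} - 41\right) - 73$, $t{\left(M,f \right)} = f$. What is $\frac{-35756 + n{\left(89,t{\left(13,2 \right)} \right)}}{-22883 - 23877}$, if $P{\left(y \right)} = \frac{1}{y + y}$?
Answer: $\frac{35871}{46760} \approx 0.76713$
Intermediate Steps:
$P{\left(y \right)} = \frac{1}{2 y}$
$n{\left(a,T \right)} = -115$ ($n{\left(a,T \right)} = \left(\left(0 + 4 \cdot 1\right) \frac{1}{2 \left(-2\right)} - 41\right) - 73 = \left(\left(0 + 4\right) \frac{1}{2} \left(- \frac{1}{2}\right) - 41\right) - 73 = \left(4 \left(- \frac{1}{4}\right) - 41\right) - 73 = \left(-1 - 41\right) - 73 = -42 - 73 = -115$)
$\frac{-35756 + n{\left(89,t{\left(13,2 \right)} \right)}}{-22883 - 23877} = \frac{-35756 - 115}{-22883 - 23877} = - \frac{35871}{-46760} = \left(-35871\right) \left(- \frac{1}{46760}\right) = \frac{35871}{46760}$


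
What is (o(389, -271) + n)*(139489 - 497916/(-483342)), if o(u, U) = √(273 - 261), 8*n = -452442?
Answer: -2542022383671339/322228 + 22473796718*√3/80557 ≈ -7.8884e+9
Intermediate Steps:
n = -226221/4 (n = (⅛)*(-452442) = -226221/4 ≈ -56555.)
o(u, U) = 2*√3 (o(u, U) = √12 = 2*√3)
(o(389, -271) + n)*(139489 - 497916/(-483342)) = (2*√3 - 226221/4)*(139489 - 497916/(-483342)) = (-226221/4 + 2*√3)*(139489 - 497916*(-1/483342)) = (-226221/4 + 2*√3)*(139489 + 82986/80557) = (-226221/4 + 2*√3)*(11236898359/80557) = -2542022383671339/322228 + 22473796718*√3/80557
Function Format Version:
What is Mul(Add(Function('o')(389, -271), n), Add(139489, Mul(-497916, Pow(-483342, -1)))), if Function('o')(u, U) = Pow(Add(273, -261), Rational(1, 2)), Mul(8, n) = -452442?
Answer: Add(Rational(-2542022383671339, 322228), Mul(Rational(22473796718, 80557), Pow(3, Rational(1, 2)))) ≈ -7.8884e+9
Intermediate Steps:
n = Rational(-226221, 4) (n = Mul(Rational(1, 8), -452442) = Rational(-226221, 4) ≈ -56555.)
Function('o')(u, U) = Mul(2, Pow(3, Rational(1, 2))) (Function('o')(u, U) = Pow(12, Rational(1, 2)) = Mul(2, Pow(3, Rational(1, 2))))
Mul(Add(Function('o')(389, -271), n), Add(139489, Mul(-497916, Pow(-483342, -1)))) = Mul(Add(Mul(2, Pow(3, Rational(1, 2))), Rational(-226221, 4)), Add(139489, Mul(-497916, Pow(-483342, -1)))) = Mul(Add(Rational(-226221, 4), Mul(2, Pow(3, Rational(1, 2)))), Add(139489, Mul(-497916, Rational(-1, 483342)))) = Mul(Add(Rational(-226221, 4), Mul(2, Pow(3, Rational(1, 2)))), Add(139489, Rational(82986, 80557))) = Mul(Add(Rational(-226221, 4), Mul(2, Pow(3, Rational(1, 2)))), Rational(11236898359, 80557)) = Add(Rational(-2542022383671339, 322228), Mul(Rational(22473796718, 80557), Pow(3, Rational(1, 2))))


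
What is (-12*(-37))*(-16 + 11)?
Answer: -2220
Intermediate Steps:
(-12*(-37))*(-16 + 11) = 444*(-5) = -2220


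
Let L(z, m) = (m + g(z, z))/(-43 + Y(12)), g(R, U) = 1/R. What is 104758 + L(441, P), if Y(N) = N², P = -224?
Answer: 4665927295/44541 ≈ 1.0476e+5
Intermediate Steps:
L(z, m) = m/101 + 1/(101*z) (L(z, m) = (m + 1/z)/(-43 + 12²) = (m + 1/z)/(-43 + 144) = (m + 1/z)/101 = (m + 1/z)*(1/101) = m/101 + 1/(101*z))
104758 + L(441, P) = 104758 + (1/101)*(1 - 224*441)/441 = 104758 + (1/101)*(1/441)*(1 - 98784) = 104758 + (1/101)*(1/441)*(-98783) = 104758 - 98783/44541 = 4665927295/44541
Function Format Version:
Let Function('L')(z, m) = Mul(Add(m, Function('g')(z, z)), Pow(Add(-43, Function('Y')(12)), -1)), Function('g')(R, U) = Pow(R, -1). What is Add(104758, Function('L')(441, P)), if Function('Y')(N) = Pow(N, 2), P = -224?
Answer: Rational(4665927295, 44541) ≈ 1.0476e+5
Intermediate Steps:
Function('L')(z, m) = Add(Mul(Rational(1, 101), m), Mul(Rational(1, 101), Pow(z, -1))) (Function('L')(z, m) = Mul(Add(m, Pow(z, -1)), Pow(Add(-43, Pow(12, 2)), -1)) = Mul(Add(m, Pow(z, -1)), Pow(Add(-43, 144), -1)) = Mul(Add(m, Pow(z, -1)), Pow(101, -1)) = Mul(Add(m, Pow(z, -1)), Rational(1, 101)) = Add(Mul(Rational(1, 101), m), Mul(Rational(1, 101), Pow(z, -1))))
Add(104758, Function('L')(441, P)) = Add(104758, Mul(Rational(1, 101), Pow(441, -1), Add(1, Mul(-224, 441)))) = Add(104758, Mul(Rational(1, 101), Rational(1, 441), Add(1, -98784))) = Add(104758, Mul(Rational(1, 101), Rational(1, 441), -98783)) = Add(104758, Rational(-98783, 44541)) = Rational(4665927295, 44541)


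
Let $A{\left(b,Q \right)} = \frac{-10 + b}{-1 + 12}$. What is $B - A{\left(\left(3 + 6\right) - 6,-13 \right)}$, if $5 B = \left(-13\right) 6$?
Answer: $- \frac{823}{55} \approx -14.964$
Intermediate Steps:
$A{\left(b,Q \right)} = - \frac{10}{11} + \frac{b}{11}$ ($A{\left(b,Q \right)} = \frac{-10 + b}{11} = \left(-10 + b\right) \frac{1}{11} = - \frac{10}{11} + \frac{b}{11}$)
$B = - \frac{78}{5}$ ($B = \frac{\left(-13\right) 6}{5} = \frac{1}{5} \left(-78\right) = - \frac{78}{5} \approx -15.6$)
$B - A{\left(\left(3 + 6\right) - 6,-13 \right)} = - \frac{78}{5} - \left(- \frac{10}{11} + \frac{\left(3 + 6\right) - 6}{11}\right) = - \frac{78}{5} - \left(- \frac{10}{11} + \frac{9 - 6}{11}\right) = - \frac{78}{5} - \left(- \frac{10}{11} + \frac{1}{11} \cdot 3\right) = - \frac{78}{5} - \left(- \frac{10}{11} + \frac{3}{11}\right) = - \frac{78}{5} - - \frac{7}{11} = - \frac{78}{5} + \frac{7}{11} = - \frac{823}{55}$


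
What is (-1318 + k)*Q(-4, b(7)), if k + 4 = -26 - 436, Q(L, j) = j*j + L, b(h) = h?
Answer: -80280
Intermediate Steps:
Q(L, j) = L + j² (Q(L, j) = j² + L = L + j²)
k = -466 (k = -4 + (-26 - 436) = -4 - 462 = -466)
(-1318 + k)*Q(-4, b(7)) = (-1318 - 466)*(-4 + 7²) = -1784*(-4 + 49) = -1784*45 = -80280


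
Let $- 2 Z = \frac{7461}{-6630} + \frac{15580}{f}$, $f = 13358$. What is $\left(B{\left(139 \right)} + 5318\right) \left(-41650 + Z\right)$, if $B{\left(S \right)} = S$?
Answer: $- \frac{394688038464867}{1736540} \approx -2.2728 \cdot 10^{8}$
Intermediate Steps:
$Z = - \frac{605227}{29521180}$ ($Z = - \frac{\frac{7461}{-6630} + \frac{15580}{13358}}{2} = - \frac{7461 \left(- \frac{1}{6630}\right) + 15580 \cdot \frac{1}{13358}}{2} = - \frac{- \frac{2487}{2210} + \frac{7790}{6679}}{2} = \left(- \frac{1}{2}\right) \frac{605227}{14760590} = - \frac{605227}{29521180} \approx -0.020501$)
$\left(B{\left(139 \right)} + 5318\right) \left(-41650 + Z\right) = \left(139 + 5318\right) \left(-41650 - \frac{605227}{29521180}\right) = 5457 \left(- \frac{1229557752227}{29521180}\right) = - \frac{394688038464867}{1736540}$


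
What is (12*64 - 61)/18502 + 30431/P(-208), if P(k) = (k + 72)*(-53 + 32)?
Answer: 282526777/26420856 ≈ 10.693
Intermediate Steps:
P(k) = -1512 - 21*k (P(k) = (72 + k)*(-21) = -1512 - 21*k)
(12*64 - 61)/18502 + 30431/P(-208) = (12*64 - 61)/18502 + 30431/(-1512 - 21*(-208)) = (768 - 61)*(1/18502) + 30431/(-1512 + 4368) = 707*(1/18502) + 30431/2856 = 707/18502 + 30431*(1/2856) = 707/18502 + 30431/2856 = 282526777/26420856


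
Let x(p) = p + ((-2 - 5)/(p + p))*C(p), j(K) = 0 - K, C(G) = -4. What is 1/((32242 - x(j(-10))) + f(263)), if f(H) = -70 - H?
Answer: 5/159488 ≈ 3.1350e-5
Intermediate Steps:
j(K) = -K
x(p) = p + 14/p (x(p) = p + ((-2 - 5)/(p + p))*(-4) = p - 7*1/(2*p)*(-4) = p - 7/(2*p)*(-4) = p + 14/p)
1/((32242 - x(j(-10))) + f(263)) = 1/((32242 - (-1*(-10) + 14/((-1*(-10))))) + (-70 - 1*263)) = 1/((32242 - (10 + 14/10)) + (-70 - 263)) = 1/((32242 - (10 + 14*(1/10))) - 333) = 1/((32242 - (10 + 7/5)) - 333) = 1/((32242 - 1*57/5) - 333) = 1/((32242 - 57/5) - 333) = 1/(161153/5 - 333) = 1/(159488/5) = 5/159488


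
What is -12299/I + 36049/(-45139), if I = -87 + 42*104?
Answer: -709490330/193240059 ≈ -3.6715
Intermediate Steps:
I = 4281 (I = -87 + 4368 = 4281)
-12299/I + 36049/(-45139) = -12299/4281 + 36049/(-45139) = -12299*1/4281 + 36049*(-1/45139) = -12299/4281 - 36049/45139 = -709490330/193240059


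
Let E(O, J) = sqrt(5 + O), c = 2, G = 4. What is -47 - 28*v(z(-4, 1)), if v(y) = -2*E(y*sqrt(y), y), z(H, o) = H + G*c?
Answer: -47 + 56*sqrt(13) ≈ 154.91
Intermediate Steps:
z(H, o) = 8 + H (z(H, o) = H + 4*2 = H + 8 = 8 + H)
v(y) = -2*sqrt(5 + y**(3/2)) (v(y) = -2*sqrt(5 + y*sqrt(y)) = -2*sqrt(5 + y**(3/2)))
-47 - 28*v(z(-4, 1)) = -47 - (-56)*sqrt(5 + (8 - 4)**(3/2)) = -47 - (-56)*sqrt(5 + 4**(3/2)) = -47 - (-56)*sqrt(5 + 8) = -47 - (-56)*sqrt(13) = -47 + 56*sqrt(13)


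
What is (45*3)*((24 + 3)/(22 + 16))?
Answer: 3645/38 ≈ 95.921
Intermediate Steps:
(45*3)*((24 + 3)/(22 + 16)) = 135*(27/38) = 3645/38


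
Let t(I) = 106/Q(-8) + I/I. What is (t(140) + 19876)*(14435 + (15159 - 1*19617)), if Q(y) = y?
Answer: 792722535/4 ≈ 1.9818e+8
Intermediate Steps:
t(I) = -49/4 (t(I) = 106/(-8) + I/I = 106*(-⅛) + 1 = -53/4 + 1 = -49/4)
(t(140) + 19876)*(14435 + (15159 - 1*19617)) = (-49/4 + 19876)*(14435 + (15159 - 1*19617)) = 79455*(14435 + (15159 - 19617))/4 = 79455*(14435 - 4458)/4 = (79455/4)*9977 = 792722535/4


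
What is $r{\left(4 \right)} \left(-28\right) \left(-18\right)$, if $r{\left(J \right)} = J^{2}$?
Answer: $8064$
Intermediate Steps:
$r{\left(4 \right)} \left(-28\right) \left(-18\right) = 4^{2} \left(-28\right) \left(-18\right) = 16 \left(-28\right) \left(-18\right) = \left(-448\right) \left(-18\right) = 8064$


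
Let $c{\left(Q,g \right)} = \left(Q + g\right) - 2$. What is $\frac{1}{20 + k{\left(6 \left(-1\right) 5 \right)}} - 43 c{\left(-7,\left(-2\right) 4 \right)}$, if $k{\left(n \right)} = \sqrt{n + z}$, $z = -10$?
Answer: $\frac{16083}{22} - \frac{i \sqrt{10}}{220} \approx 731.05 - 0.014374 i$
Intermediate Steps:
$k{\left(n \right)} = \sqrt{-10 + n}$ ($k{\left(n \right)} = \sqrt{n - 10} = \sqrt{-10 + n}$)
$c{\left(Q,g \right)} = -2 + Q + g$
$\frac{1}{20 + k{\left(6 \left(-1\right) 5 \right)}} - 43 c{\left(-7,\left(-2\right) 4 \right)} = \frac{1}{20 + \sqrt{-10 + 6 \left(-1\right) 5}} - 43 \left(-2 - 7 - 8\right) = \frac{1}{20 + \sqrt{-10 - 30}} - 43 \left(-2 - 7 - 8\right) = \frac{1}{20 + \sqrt{-10 - 30}} - -731 = \frac{1}{20 + \sqrt{-40}} + 731 = \frac{1}{20 + 2 i \sqrt{10}} + 731 = 731 + \frac{1}{20 + 2 i \sqrt{10}}$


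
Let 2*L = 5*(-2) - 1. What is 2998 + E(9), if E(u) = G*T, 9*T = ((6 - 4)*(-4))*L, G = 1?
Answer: 27026/9 ≈ 3002.9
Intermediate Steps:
L = -11/2 (L = (5*(-2) - 1)/2 = (-10 - 1)/2 = (½)*(-11) = -11/2 ≈ -5.5000)
T = 44/9 (T = (((6 - 4)*(-4))*(-11/2))/9 = ((2*(-4))*(-11/2))/9 = (-8*(-11/2))/9 = (⅑)*44 = 44/9 ≈ 4.8889)
E(u) = 44/9 (E(u) = 1*(44/9) = 44/9)
2998 + E(9) = 2998 + 44/9 = 27026/9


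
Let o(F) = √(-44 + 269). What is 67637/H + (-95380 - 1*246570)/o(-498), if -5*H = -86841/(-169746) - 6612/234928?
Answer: -580236196812490/803292579 ≈ -7.2232e+5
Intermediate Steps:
o(F) = 15 (o(F) = √225 = 15)
H = -803292579/8307935060 (H = -(-86841/(-169746) - 6612/234928)/5 = -(-86841*(-1/169746) - 6612*1/234928)/5 = -(28947/56582 - 1653/58732)/5 = -⅕*803292579/1661587012 = -803292579/8307935060 ≈ -0.096690)
67637/H + (-95380 - 1*246570)/o(-498) = 67637/(-803292579/8307935060) + (-95380 - 1*246570)/15 = 67637*(-8307935060/803292579) + (-95380 - 246570)*(1/15) = -561923803653220/803292579 - 341950*1/15 = -561923803653220/803292579 - 68390/3 = -580236196812490/803292579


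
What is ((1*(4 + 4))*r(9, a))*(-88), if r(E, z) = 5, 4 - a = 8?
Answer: -3520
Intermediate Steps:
a = -4 (a = 4 - 1*8 = 4 - 8 = -4)
((1*(4 + 4))*r(9, a))*(-88) = ((1*(4 + 4))*5)*(-88) = ((1*8)*5)*(-88) = (8*5)*(-88) = 40*(-88) = -3520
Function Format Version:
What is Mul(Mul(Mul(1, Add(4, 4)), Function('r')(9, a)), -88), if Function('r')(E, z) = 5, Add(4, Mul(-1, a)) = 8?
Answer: -3520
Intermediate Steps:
a = -4 (a = Add(4, Mul(-1, 8)) = Add(4, -8) = -4)
Mul(Mul(Mul(1, Add(4, 4)), Function('r')(9, a)), -88) = Mul(Mul(Mul(1, Add(4, 4)), 5), -88) = Mul(Mul(Mul(1, 8), 5), -88) = Mul(Mul(8, 5), -88) = Mul(40, -88) = -3520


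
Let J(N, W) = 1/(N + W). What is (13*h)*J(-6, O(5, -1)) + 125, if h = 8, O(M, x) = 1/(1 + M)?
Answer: 3751/35 ≈ 107.17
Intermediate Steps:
(13*h)*J(-6, O(5, -1)) + 125 = (13*8)/(-6 + 1/(1 + 5)) + 125 = 104/(-6 + 1/6) + 125 = 104/(-6 + ⅙) + 125 = 104/(-35/6) + 125 = 104*(-6/35) + 125 = -624/35 + 125 = 3751/35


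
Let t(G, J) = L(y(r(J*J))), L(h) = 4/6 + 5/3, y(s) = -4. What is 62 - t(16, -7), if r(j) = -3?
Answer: 179/3 ≈ 59.667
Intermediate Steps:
L(h) = 7/3 (L(h) = 4*(1/6) + 5*(1/3) = 2/3 + 5/3 = 7/3)
t(G, J) = 7/3
62 - t(16, -7) = 62 - 1*7/3 = 62 - 7/3 = 179/3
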